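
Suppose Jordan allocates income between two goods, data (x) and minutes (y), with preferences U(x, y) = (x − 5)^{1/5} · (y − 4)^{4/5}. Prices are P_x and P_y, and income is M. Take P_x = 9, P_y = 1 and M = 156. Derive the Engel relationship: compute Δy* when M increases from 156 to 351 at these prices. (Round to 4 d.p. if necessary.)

Let x' = x−5, y' = y−4. MRS = (1/4)·y'/x' = P_x/P_y.
Substituting into the budget: x* = 5 + 0.2·(M − 5·P_x − 4·P_y)/P_x, and y* = 4 + 0.8·(…)/P_y.
Discretionary income = 156 − 5·9 − 4·1 = 107; y* = 4 + 0.8·107/1 = 89.6.
At M' = 351: y* = 245.6. Change: 245.6 − 89.6 = 156.

Δy* = 156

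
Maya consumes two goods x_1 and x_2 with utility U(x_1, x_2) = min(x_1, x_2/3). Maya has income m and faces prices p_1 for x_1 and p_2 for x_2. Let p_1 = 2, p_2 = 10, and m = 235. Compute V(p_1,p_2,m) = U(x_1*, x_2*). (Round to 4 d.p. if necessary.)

V = 7.3438

With perfect complements, no substitution: consume in ratio x_1:x_2 = 1:3.
Budget: p_1·x_1 + p_2·3·x_1 = m, so (p_1 + 3·p_2)·x_1 = m.
Demand: x_1*(p_1,p_2,m) = m/(p_1 + 3·p_2), x_2* = 3·m/(p_1 + 3·p_2).
Here 2 + 3·10 = 32, giving x_1* = 7.3438 and x_2* = 22.0312.
Utility at the optimum: U(7.3438, 22.0312) = 7.3438.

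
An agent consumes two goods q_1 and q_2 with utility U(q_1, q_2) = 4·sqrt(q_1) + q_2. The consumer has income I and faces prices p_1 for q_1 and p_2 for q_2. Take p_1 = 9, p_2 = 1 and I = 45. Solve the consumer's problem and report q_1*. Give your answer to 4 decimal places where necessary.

MU_q_1 = 2/√q_1, MU_q_2 = 1. Tangency: 2/√q_1 = p_1/p_2.
Solve: √q_1 = 2·p_2/p_1, so q_1*(p_1,p_2) = (2·p_2/p_1)², and q_2* = (I − p_1·q_1*)/p_2.
Plugging in: q_1* = (2·1/9)² = 0.0494.

q_1* = 0.0494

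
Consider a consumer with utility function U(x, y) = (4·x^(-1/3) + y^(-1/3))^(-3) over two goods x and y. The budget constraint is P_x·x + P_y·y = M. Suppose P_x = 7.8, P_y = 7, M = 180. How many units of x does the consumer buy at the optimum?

x* = 17.1688

Numerically y/x = 0.383444, so x* = 180/(7.8 + 7·0.383444) = 17.1688.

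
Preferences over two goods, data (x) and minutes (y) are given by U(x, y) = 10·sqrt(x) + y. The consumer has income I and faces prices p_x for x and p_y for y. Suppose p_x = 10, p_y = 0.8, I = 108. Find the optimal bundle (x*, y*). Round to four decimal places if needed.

x* = 0.16, y* = 133

Utility is quasi-linear in y; the FOC for x is 5/√x = p_x/p_y.
Solve: √x = 5·p_y/p_x, so x*(p_x,p_y) = (5·p_y/p_x)², and y* = (I − p_x·x*)/p_y.
Plugging in: x* = (5·0.8/10)² = 0.16, y* = 133.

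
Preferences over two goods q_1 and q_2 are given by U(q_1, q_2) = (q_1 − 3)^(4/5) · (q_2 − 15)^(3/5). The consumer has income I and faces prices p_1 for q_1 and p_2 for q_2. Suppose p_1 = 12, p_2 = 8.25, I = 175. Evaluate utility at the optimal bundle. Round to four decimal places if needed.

V = 0.6732

After buying the subsistence bundle (3, 15), a share 4/7 of the remaining income goes to q_1: q_1* = 3 + 4/7·(I − 3p_1 − 15p_2)/p_1.
Discretionary income = 175 − 3·12 − 15·8.25 = 15.25; q_1* = 3 + 4/7·15.25/12 = 3.7262; q_2* = 15 + 3/7·15.25/8.25 = 15.7922.
Utility at the optimum: U(3.7262, 15.7922) = 0.6732.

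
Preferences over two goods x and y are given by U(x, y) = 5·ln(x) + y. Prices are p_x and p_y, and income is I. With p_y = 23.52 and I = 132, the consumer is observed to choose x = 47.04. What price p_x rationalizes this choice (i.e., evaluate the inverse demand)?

MU_x = 5/x, MU_y = 1. Tangency: 5/x = p_x/p_y.
So x*(p_x,p_y) = 5·p_y/p_x, independent of income; and y* = (I − 5·p_y)/p_y.
Set x* = 47.04 in the demand function and solve for p_x: p_x = 2.5.

p_x = 2.5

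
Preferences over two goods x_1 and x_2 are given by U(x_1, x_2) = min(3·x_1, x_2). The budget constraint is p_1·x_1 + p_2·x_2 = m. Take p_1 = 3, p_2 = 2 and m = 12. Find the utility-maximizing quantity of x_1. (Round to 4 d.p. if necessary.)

Leontief preferences: the optimum is at the kink where x_1/1 = x_2/3, i.e. x_2 = 3·x_1.
Budget: p_1·x_1 + p_2·3·x_1 = m, so (p_1 + 3·p_2)·x_1 = m.
Demand: x_1*(p_1,p_2,m) = m/(p_1 + 3·p_2), x_2* = 3·m/(p_1 + 3·p_2).
Here 3 + 3·2 = 9, giving x_1* = 1.3333.

x_1* = 1.3333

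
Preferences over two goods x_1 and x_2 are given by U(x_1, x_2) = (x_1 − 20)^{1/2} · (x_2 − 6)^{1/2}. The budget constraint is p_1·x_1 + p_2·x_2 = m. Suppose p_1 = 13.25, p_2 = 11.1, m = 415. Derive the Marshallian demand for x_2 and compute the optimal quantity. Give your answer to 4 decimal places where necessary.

This is Cobb-Douglas in (x_1−20, x_2−6): tangency gives 0.5·p_2·(x_2−6) = 0.5·p_1·(x_1−20).
Substituting into the budget: x_1* = 20 + 0.5·(m − 20·p_1 − 6·p_2)/p_1, and x_2* = 6 + 0.5·(…)/p_2.
Discretionary income = 415 − 20·13.25 − 6·11.1 = 83.4; x_2* = 6 + 0.5·83.4/11.1 = 9.7568.

x_2* = 9.7568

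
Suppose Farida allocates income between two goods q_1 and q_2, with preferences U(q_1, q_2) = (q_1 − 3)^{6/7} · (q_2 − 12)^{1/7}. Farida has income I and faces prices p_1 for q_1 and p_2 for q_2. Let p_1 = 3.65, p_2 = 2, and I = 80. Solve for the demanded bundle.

q_1* = 13.5793, q_2* = 15.2179

Discretionary income = 80 − 3·3.65 − 12·2 = 45.05; q_1* = 3 + 6/7·45.05/3.65 = 13.5793; q_2* = 12 + 1/7·45.05/2 = 15.2179.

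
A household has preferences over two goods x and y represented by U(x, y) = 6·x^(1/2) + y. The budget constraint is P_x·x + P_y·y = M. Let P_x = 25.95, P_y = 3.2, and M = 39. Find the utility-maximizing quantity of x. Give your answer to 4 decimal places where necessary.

x* = 0.1369

MU_x = 3/√x, MU_y = 1. Tangency: 3/√x = P_x/P_y.
Thus x* = (3·P_y/P_x)² — independent of M — with the rest of income spent on y.
Plugging in: x* = (3·3.2/25.95)² = 0.1369.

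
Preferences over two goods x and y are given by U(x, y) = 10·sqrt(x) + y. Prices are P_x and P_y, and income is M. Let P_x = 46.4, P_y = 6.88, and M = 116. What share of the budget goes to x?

Utility is quasi-linear in y; the FOC for x is 5/√x = P_x/P_y.
Thus x* = (5·P_y/P_x)² — independent of M — with the rest of income spent on y.
Plugging in: x* = (5·6.88/46.4)² = 0.5496, y* = 13.1536.
Expenditure on x: 46.4·0.5496 = 25.5034; share = 0.2199.

share on x = 0.2199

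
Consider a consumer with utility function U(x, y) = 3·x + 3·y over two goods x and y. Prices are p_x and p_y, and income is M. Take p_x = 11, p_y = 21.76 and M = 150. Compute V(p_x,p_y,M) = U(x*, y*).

x gives more utility per dollar, so spend all income on x: x* = M/p_x, y* = 0.
Numerically: x* = 13.6364, y* = 0.
Utility at the optimum: U(13.6364, 0) = 40.9091.

V = 40.9091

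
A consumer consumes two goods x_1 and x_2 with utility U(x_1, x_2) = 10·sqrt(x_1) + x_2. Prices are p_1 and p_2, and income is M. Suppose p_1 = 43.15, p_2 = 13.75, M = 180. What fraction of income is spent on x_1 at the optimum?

share on x_1 = 0.6085

MU_x_1 = 5/√x_1, MU_x_2 = 1. Tangency: 5/√x_1 = p_1/p_2.
Solve: √x_1 = 5·p_2/p_1, so x_1*(p_1,p_2) = (5·p_2/p_1)², and x_2* = (M − p_1·x_1*)/p_2.
Plugging in: x_1* = (5·13.75/43.15)² = 2.5385, x_2* = 5.1245.
Expenditure on x_1: 43.15·2.5385 = 109.5379; share = 0.6085.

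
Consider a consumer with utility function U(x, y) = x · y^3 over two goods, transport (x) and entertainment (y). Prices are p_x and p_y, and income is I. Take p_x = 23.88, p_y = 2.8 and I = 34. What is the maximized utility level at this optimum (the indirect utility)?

Demand: x*(p_x,p_y,I) = 0.25·I/p_x and y* = 0.75·I/p_y.
At p_x=23.88, p_y=2.8, I=34: x* = 0.25·34/23.88 = 0.3559, y* = 9.1071.
Utility at the optimum: U(0.3559, 9.1071) = 268.863.

V = 268.863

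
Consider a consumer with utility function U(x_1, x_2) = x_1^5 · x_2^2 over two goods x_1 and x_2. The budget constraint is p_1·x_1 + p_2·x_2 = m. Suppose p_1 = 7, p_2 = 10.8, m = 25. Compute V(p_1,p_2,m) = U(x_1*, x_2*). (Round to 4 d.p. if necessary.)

At p_1=7, p_2=10.8, m=25: x_1* = 5/7·25/7 = 2.551, x_2* = 0.6614.
Utility at the optimum: U(2.551, 0.6614) = 47.257.

V = 47.257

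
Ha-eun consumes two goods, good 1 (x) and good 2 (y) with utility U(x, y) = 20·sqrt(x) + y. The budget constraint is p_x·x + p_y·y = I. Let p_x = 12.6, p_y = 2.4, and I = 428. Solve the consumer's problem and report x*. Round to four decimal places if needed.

Utility is quasi-linear in y; the FOC for x is 10/√x = p_x/p_y.
Solve: √x = 10·p_y/p_x, so x*(p_x,p_y) = (10·p_y/p_x)², and y* = (I − p_x·x*)/p_y.
Plugging in: x* = (10·2.4/12.6)² = 3.6281.

x* = 3.6281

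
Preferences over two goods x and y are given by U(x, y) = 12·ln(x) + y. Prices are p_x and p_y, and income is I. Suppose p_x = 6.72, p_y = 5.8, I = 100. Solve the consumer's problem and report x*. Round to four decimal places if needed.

Set MRS = p_x/p_y: (12/x)/1 = p_x/p_y.
So x*(p_x,p_y) = 12·p_y/p_x, independent of income; and y* = (I − 12·p_y)/p_y.
At the given prices: x* = 12·5.8/6.72 = 10.3571.

x* = 10.3571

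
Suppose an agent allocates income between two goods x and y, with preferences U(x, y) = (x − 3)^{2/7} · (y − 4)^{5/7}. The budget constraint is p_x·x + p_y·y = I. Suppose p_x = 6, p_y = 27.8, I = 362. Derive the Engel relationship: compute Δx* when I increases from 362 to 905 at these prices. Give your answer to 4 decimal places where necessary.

Δx* = 25.8571

After buying the subsistence bundle (3, 4), a share 2/7 of the remaining income goes to x: x* = 3 + 2/7·(I − 3p_x − 4p_y)/p_x.
Discretionary income = 362 − 3·6 − 4·27.8 = 232.8; x* = 3 + 2/7·232.8/6 = 14.0857.
At I' = 905: x* = 39.9429. Change: 39.9429 − 14.0857 = 25.8571.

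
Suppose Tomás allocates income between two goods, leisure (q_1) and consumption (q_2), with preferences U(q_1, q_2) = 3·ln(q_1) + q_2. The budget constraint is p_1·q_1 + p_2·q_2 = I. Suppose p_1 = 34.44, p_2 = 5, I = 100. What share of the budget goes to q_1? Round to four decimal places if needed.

share on q_1 = 0.15

Set MRS = p_1/p_2: (3/q_1)/1 = p_1/p_2.
So q_1*(p_1,p_2) = 3·p_2/p_1, independent of income; and q_2* = (I − 3·p_2)/p_2.
At the given prices: q_1* = 3·5/34.44 = 0.4355, and q_2* = 17.
Expenditure on q_1: 34.44·0.4355 = 15; share = 0.15.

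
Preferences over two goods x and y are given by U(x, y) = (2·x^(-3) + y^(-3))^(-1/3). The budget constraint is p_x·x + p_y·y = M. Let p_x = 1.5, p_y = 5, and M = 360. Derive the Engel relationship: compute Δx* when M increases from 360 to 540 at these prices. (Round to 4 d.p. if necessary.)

From the CES first-order condition, 2·(y/x)^(4) = p_x/p_y.
Hence y/x = ((1/2)·p_x/p_y)^(1/(4)), i.e. raised to the 0.25 power.
Substitute y = (y/x)·x into the budget: x* = M/(p_x + p_y·(y/x)).
Numerically y/x = 0.622333, so x* = 360/(1.5 + 5·0.622333) = 78.0629.
At M' = 540: x* = 117.0944. Change: 117.0944 − 78.0629 = 39.0315.

Δx* = 39.0315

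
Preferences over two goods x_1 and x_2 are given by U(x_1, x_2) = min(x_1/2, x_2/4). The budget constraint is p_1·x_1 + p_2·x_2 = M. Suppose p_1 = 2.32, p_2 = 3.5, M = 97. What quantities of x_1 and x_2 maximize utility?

x_1* = 10.4077, x_2* = 20.8155

Leontief preferences: the optimum is at the kink where x_1/2 = x_2/4, i.e. x_2 = 2·x_1.
Budget: p_1·x_1 + p_2·2·x_1 = M, so (2·p_1 + 4·p_2)·x_1 = 2·M.
Demand: x_1*(p_1,p_2,M) = 2·M/(2·p_1 + 4·p_2), x_2* = 4·M/(2·p_1 + 4·p_2).
Here 2·2.32 + 4·3.5 = 18.64, giving x_1* = 10.4077 and x_2* = 20.8155.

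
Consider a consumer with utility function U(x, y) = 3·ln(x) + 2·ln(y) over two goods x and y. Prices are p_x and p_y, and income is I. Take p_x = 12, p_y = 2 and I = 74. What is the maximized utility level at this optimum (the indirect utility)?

V = 9.3143

Tangency: MRS = (3/2)·y/x = p_x/p_y.
So 3·p_y·y = 2·p_x·x; combined with the budget, a share 0.6 of income goes to x.
Demand: x*(p_x,p_y,I) = 0.6·I/p_x and y* = 0.4·I/p_y.
At p_x=12, p_y=2, I=74: x* = 0.6·74/12 = 3.7, y* = 14.8.
Utility at the optimum: U(3.7, 14.8) = 9.3143.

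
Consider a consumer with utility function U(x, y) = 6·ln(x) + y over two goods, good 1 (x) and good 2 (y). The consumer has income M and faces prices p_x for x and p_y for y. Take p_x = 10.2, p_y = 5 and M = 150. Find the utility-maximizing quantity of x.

MU_x = 6/x, MU_y = 1. Tangency: 6/x = p_x/p_y.
So x*(p_x,p_y) = 6·p_y/p_x, independent of income; and y* = (M − 6·p_y)/p_y.
At the given prices: x* = 6·5/10.2 = 2.9412.

x* = 2.9412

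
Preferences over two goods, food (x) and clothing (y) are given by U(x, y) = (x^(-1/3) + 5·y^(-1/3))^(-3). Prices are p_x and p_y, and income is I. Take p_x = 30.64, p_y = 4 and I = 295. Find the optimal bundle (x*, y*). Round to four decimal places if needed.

x* = 3.1988, y* = 49.2474

From the CES first-order condition, (1/5)·(y/x)^(4/3) = p_x/p_y.
Solve for the ratio: y/x = [5·p_x/p_y]^(0.75).
Substitute y = (y/x)·x into the budget: x* = I/(p_x + p_y·(y/x)).
Numerically y/x = 15.395687, so x* = 295/(30.64 + 4·15.395687) = 3.1988 and y* = 15.395687·3.1988 = 49.2474.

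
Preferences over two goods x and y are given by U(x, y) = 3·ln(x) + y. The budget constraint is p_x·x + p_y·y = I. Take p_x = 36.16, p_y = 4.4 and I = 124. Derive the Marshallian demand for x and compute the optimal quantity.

MU_x = 3/x, MU_y = 1. Tangency: 3/x = p_x/p_y.
So x*(p_x,p_y) = 3·p_y/p_x, independent of income; and y* = (I − 3·p_y)/p_y.
At the given prices: x* = 3·4.4/36.16 = 0.365.

x* = 0.365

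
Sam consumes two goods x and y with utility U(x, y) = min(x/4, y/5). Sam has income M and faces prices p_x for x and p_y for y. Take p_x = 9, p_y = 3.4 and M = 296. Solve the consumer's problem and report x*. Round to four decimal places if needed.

x* = 22.3396

With perfect complements, no substitution: consume in ratio x:y = 4:5.
Budget: p_x·x + p_y·(5/4)·x = M, so (4·p_x + 5·p_y)·x = 4·M.
Demand: x*(p_x,p_y,M) = 4·M/(4·p_x + 5·p_y), y* = 5·M/(4·p_x + 5·p_y).
Here 4·9 + 5·3.4 = 53, giving x* = 22.3396.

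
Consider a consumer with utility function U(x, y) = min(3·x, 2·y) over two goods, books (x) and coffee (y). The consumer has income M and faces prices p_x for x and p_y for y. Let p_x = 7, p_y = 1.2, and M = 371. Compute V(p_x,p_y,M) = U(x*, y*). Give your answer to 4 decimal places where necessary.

Leontief preferences: the optimum is at the kink where x/2 = y/3, i.e. y = (3/2)·x.
Budget: p_x·x + p_y·(3/2)·x = M, so (2·p_x + 3·p_y)·x = 2·M.
Demand: x*(p_x,p_y,M) = 2·M/(2·p_x + 3·p_y), y* = 3·M/(2·p_x + 3·p_y).
Here 2·7 + 3·1.2 = 17.6, giving x* = 42.1591 and y* = 63.2386.
Utility at the optimum: U(42.1591, 63.2386) = 126.4773.

V = 126.4773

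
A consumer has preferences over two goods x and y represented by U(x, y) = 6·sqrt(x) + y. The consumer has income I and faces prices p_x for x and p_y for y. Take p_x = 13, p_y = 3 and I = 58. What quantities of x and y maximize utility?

x* = 0.4793, y* = 17.2564

Utility is quasi-linear in y; the FOC for x is 3/√x = p_x/p_y.
Thus x* = (3·p_y/p_x)² — independent of I — with the rest of income spent on y.
Plugging in: x* = (3·3/13)² = 0.4793, y* = 17.2564.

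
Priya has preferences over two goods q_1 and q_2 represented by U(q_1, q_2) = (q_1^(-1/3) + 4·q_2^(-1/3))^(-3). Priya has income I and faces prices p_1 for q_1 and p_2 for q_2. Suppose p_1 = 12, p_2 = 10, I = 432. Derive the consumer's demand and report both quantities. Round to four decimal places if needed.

q_1* = 9.7234, q_2* = 31.5319

MU_q_1 ∝ q_1^(-4/3), MU_q_2 ∝ 4·q_2^(-4/3), so MRS = (1/4)·(q_2/q_1)^(4/3) = p_1/p_2.
Solve for the ratio: q_2/q_1 = [4·p_1/p_2]^(0.75).
Substitute q_2 = (q_2/q_1)·q_1 into the budget: q_1* = I/(p_1 + p_2·(q_2/q_1)).
Numerically q_2/q_1 = 3.24288, so q_1* = 432/(12 + 10·3.24288) = 9.7234 and q_2* = 3.24288·9.7234 = 31.5319.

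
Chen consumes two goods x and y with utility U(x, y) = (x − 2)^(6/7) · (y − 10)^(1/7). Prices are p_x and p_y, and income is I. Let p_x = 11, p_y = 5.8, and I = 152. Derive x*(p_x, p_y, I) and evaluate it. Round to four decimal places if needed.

x* = 7.6104

Let x' = x−2, y' = y−10. MRS = 6·y'/x' = p_x/p_y.
Substituting into the budget: x* = 2 + 6/7·(I − 2·p_x − 10·p_y)/p_x, and y* = 10 + 1/7·(…)/p_y.
Discretionary income = 152 − 2·11 − 10·5.8 = 72; x* = 2 + 6/7·72/11 = 7.6104.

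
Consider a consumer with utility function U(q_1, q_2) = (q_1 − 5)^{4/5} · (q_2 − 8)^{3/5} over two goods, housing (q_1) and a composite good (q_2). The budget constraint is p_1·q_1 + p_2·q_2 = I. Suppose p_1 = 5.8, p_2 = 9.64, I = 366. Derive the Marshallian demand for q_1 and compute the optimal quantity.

q_1* = 30.6039

Let q_1' = q_1−5, q_2' = q_2−8. MRS = (4/3)·q_2'/q_1' = p_1/p_2.
Substituting into the budget: q_1* = 5 + 4/7·(I − 5·p_1 − 8·p_2)/p_1, and q_2* = 8 + 3/7·(…)/p_2.
Discretionary income = 366 − 5·5.8 − 8·9.64 = 259.88; q_1* = 5 + 4/7·259.88/5.8 = 30.6039.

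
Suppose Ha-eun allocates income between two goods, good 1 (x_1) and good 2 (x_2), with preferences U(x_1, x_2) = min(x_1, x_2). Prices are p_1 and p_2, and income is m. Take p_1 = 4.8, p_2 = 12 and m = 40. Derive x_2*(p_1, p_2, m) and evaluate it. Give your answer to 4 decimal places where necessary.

x_2* = 2.381

Leontief preferences: the optimum is at the kink where x_1/1 = x_2/1, i.e. x_2 = x_1.
Budget: p_1·x_1 + p_2·x_1 = m, so (p_1 + p_2)·x_1 = m.
Demand: x_1*(p_1,p_2,m) = m/(p_1 + p_2), x_2* = m/(p_1 + p_2).
Here 4.8 + 12 = 16.8, giving x_2* = 2.381.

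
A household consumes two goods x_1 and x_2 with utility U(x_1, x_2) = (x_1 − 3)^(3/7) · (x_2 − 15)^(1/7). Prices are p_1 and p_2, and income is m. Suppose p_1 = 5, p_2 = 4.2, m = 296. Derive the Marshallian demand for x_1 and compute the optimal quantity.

Substituting into the budget: x_1* = 3 + 0.75·(m − 3·p_1 − 15·p_2)/p_1, and x_2* = 15 + 0.25·(…)/p_2.
Discretionary income = 296 − 3·5 − 15·4.2 = 218; x_1* = 3 + 0.75·218/5 = 35.7.

x_1* = 35.7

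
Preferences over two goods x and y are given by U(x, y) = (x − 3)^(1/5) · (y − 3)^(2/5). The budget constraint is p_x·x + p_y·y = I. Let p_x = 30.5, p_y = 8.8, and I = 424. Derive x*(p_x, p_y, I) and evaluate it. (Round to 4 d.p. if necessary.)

x* = 6.3454

MRS = (1/2)·(y−3)/(x−3). Tangency with p_x/p_y gives y−3 = 2·(p_x/p_y)·(x−3).
After buying the subsistence bundle (3, 3), a share 1/3 of the remaining income goes to x: x* = 3 + 1/3·(I − 3p_x − 3p_y)/p_x.
Discretionary income = 424 − 3·30.5 − 3·8.8 = 306.1; x* = 3 + 1/3·306.1/30.5 = 6.3454.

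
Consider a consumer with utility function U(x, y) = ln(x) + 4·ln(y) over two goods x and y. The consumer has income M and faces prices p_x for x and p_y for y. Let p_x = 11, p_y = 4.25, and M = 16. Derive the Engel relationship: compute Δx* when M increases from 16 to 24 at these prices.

MU_x/MU_y = (y)/(4·x); tangency sets this equal to p_x/p_y.
Rearranging, p_y·y = 4·p_x·x. Substituting into the budget gives p_x·x·(1 + 4) = M.
Demand: x*(p_x,p_y,M) = 0.2·M/p_x and y* = 0.8·M/p_y.
At p_x=11, p_y=4.25, M=16: x* = 0.2·16/11 = 0.2909.
At M' = 24: x* = 0.4364. Change: 0.4364 − 0.2909 = 0.1455.

Δx* = 0.1455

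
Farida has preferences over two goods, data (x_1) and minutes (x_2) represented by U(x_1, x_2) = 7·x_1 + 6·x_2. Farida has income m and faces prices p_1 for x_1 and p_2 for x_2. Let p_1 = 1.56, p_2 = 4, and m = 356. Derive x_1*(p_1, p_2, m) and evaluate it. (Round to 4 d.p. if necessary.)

x_1* = 228.2051

Perfect substitutes: compare marginal utility per dollar. 7/p_1 vs 6/p_2 → 4.4872 vs 1.5.
x_1 gives more utility per dollar, so spend all income on x_1: x_1* = m/p_1, x_2* = 0.
Numerically: x_1* = 228.2051, x_2* = 0.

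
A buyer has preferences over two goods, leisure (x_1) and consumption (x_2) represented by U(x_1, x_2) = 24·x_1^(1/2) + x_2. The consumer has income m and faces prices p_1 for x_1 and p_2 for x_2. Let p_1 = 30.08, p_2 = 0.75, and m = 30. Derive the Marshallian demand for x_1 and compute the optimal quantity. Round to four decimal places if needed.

Thus x_1* = (12·p_2/p_1)² — independent of m — with the rest of income spent on x_2.
Plugging in: x_1* = (12·0.75/30.08)² = 0.0895.

x_1* = 0.0895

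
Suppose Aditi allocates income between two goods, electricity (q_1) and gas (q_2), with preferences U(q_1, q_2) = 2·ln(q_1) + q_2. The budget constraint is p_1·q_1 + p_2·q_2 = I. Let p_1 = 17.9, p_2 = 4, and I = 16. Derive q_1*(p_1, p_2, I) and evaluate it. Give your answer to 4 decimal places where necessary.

MU_q_1 = 2/q_1, MU_q_2 = 1. Tangency: 2/q_1 = p_1/p_2.
So q_1*(p_1,p_2) = 2·p_2/p_1, independent of income; and q_2* = (I − 2·p_2)/p_2.
At the given prices: q_1* = 2·4/17.9 = 0.4469.

q_1* = 0.4469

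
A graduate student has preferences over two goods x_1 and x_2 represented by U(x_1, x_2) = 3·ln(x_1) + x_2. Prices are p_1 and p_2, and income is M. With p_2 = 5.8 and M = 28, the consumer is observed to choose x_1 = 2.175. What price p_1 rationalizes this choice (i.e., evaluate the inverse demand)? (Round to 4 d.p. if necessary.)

MU_x_1 = 3/x_1, MU_x_2 = 1. Tangency: 3/x_1 = p_1/p_2.
So x_1*(p_1,p_2) = 3·p_2/p_1, independent of income; and x_2* = (M − 3·p_2)/p_2.
Set x_1* = 2.175 in the demand function and solve for p_1: p_1 = 8.

p_1 = 8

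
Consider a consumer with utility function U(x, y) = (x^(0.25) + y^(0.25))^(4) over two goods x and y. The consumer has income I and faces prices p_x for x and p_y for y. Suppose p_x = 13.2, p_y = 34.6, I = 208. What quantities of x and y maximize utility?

x* = 9.1334, y* = 2.5271

From the CES first-order condition, (y/x)^(0.75) = p_x/p_y.
Solve for the ratio: y/x = [p_x/p_y]^(4/3).
With the ratio pinned down, the budget gives x* = I/(p_x + p_y·(y/x)) and y* = (y/x)·x*.
Numerically y/x = 0.276692, so x* = 208/(13.2 + 34.6·0.276692) = 9.1334 and y* = 0.276692·9.1334 = 2.5271.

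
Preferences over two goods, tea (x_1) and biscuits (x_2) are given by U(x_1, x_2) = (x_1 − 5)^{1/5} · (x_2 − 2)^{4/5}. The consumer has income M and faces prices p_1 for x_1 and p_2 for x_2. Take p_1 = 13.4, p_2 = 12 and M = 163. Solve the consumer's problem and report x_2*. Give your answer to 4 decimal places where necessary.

Substituting into the budget: x_1* = 5 + 0.2·(M − 5·p_1 − 2·p_2)/p_1, and x_2* = 2 + 0.8·(…)/p_2.
Discretionary income = 163 − 5·13.4 − 2·12 = 72; x_2* = 2 + 0.8·72/12 = 6.8.

x_2* = 6.8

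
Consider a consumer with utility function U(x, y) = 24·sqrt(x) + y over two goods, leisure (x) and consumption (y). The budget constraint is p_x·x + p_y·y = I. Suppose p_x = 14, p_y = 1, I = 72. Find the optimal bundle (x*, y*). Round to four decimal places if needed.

Set MRS = p_x/p_y: 12·x^(−1/2) = p_x/p_y.
Thus x* = (12·p_y/p_x)² — independent of I — with the rest of income spent on y.
Plugging in: x* = (12·1/14)² = 0.7347, y* = 61.7143.

x* = 0.7347, y* = 61.7143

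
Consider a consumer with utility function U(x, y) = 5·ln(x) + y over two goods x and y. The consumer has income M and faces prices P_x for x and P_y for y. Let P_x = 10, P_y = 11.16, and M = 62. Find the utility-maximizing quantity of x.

Set MRS = P_x/P_y: (5/x)/1 = P_x/P_y.
So x*(P_x,P_y) = 5·P_y/P_x, independent of income; and y* = (M − 5·P_y)/P_y.
At the given prices: x* = 5·11.16/10 = 5.58.

x* = 5.58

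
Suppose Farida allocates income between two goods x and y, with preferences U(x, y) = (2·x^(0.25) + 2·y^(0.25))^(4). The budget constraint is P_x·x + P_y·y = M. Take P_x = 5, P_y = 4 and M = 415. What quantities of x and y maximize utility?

x* = 39.9573, y* = 53.8034

MU_x ∝ 2·x^(-0.75), MU_y ∝ 2·y^(-0.75), so MRS = (y/x)^(0.75) = P_x/P_y.
Hence y/x = (P_x/P_y)^(1/(0.75)), i.e. raised to the 4/3 power.
Substitute y = (y/x)·x into the budget: x* = M/(P_x + P_y·(y/x)).
Numerically y/x = 1.346522, so x* = 415/(5 + 4·1.346522) = 39.9573 and y* = 1.346522·39.9573 = 53.8034.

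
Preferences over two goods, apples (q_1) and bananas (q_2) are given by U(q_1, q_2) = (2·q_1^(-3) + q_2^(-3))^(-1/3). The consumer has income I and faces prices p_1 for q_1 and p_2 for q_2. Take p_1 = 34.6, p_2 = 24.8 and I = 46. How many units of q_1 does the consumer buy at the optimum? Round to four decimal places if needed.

q_1* = 0.8033

MRS = MU_q_1/MU_q_2 = 2·(q_2/q_1)^(4). Set equal to p_1/p_2.
Hence q_2/q_1 = ((1/2)·p_1/p_2)^(1/(4)), i.e. raised to the 0.25 power.
With the ratio pinned down, the budget gives q_1* = I/(p_1 + p_2·(q_2/q_1)) and q_2* = (q_2/q_1)·q_1*.
Numerically q_2/q_1 = 0.9139, so q_1* = 46/(34.6 + 24.8·0.9139) = 0.8033.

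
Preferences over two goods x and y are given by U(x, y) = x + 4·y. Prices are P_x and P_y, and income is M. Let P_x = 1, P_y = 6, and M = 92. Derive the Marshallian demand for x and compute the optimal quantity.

x gives more utility per dollar, so spend all income on x: x* = M/P_x, y* = 0.
Numerically: x* = 92, y* = 0.

x* = 92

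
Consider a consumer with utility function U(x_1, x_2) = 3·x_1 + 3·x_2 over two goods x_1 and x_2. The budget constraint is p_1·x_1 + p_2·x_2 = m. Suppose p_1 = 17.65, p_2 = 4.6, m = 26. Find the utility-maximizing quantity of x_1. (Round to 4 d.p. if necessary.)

x_1* = 0

Linear utility — the consumer picks whichever good has higher MU/price: 3/17.65 = 0.17 vs 3/4.6 = 0.6522.
x_2 gives more utility per dollar, so spend all income on x_2: x_2* = m/p_2, x_1* = 0.
Numerically: x_1* = 0, x_2* = 5.6522.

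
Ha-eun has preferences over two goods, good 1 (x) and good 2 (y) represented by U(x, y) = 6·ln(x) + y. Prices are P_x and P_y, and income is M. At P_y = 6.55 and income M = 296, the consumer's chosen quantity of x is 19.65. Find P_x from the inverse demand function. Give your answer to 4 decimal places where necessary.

P_x = 2

Set MRS = P_x/P_y: (6/x)/1 = P_x/P_y.
So x*(P_x,P_y) = 6·P_y/P_x, independent of income; and y* = (M − 6·P_y)/P_y.
Set x* = 19.65 in the demand function and solve for P_x: P_x = 2.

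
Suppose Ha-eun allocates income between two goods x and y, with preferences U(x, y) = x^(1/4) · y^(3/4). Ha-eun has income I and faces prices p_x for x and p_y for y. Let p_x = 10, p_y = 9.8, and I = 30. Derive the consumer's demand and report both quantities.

MU_x/MU_y = (0.25·y)/(0.75·x); tangency sets this equal to p_x/p_y.
So 0.25·p_y·y = 0.75·p_x·x; combined with the budget, a share 0.25 of income goes to x.
Demand: x*(p_x,p_y,I) = 0.25·I/p_x and y* = 0.75·I/p_y.
At p_x=10, p_y=9.8, I=30: x* = 0.25·30/10 = 0.75, y* = 2.2959.

x* = 0.75, y* = 2.2959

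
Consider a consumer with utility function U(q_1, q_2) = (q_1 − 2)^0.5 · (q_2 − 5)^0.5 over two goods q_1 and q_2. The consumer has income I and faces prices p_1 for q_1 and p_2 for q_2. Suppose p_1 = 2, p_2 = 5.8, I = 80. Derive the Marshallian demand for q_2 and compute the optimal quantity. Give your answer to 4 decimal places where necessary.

Discretionary income = 80 − 2·2 − 5·5.8 = 47; q_2* = 5 + 0.5·47/5.8 = 9.0517.

q_2* = 9.0517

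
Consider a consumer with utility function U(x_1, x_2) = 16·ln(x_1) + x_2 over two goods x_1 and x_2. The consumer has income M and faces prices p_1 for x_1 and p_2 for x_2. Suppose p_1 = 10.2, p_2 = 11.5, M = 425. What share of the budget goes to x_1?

MU_x_1 = 16/x_1, MU_x_2 = 1. Tangency: 16/x_1 = p_1/p_2.
So x_1*(p_1,p_2) = 16·p_2/p_1, independent of income; and x_2* = (M − 16·p_2)/p_2.
At the given prices: x_1* = 16·11.5/10.2 = 18.0392, and x_2* = 20.9565.
Expenditure on x_1: 10.2·18.0392 = 184; share = 0.4329.

share on x_1 = 0.4329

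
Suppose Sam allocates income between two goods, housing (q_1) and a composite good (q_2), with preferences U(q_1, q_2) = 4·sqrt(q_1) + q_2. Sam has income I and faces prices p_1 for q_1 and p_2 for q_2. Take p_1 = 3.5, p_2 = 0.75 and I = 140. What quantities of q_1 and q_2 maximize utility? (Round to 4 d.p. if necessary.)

Utility is quasi-linear in q_2; the FOC for q_1 is 2/√q_1 = p_1/p_2.
Thus q_1* = (2·p_2/p_1)² — independent of I — with the rest of income spent on q_2.
Plugging in: q_1* = (2·0.75/3.5)² = 0.1837, q_2* = 185.8095.

q_1* = 0.1837, q_2* = 185.8095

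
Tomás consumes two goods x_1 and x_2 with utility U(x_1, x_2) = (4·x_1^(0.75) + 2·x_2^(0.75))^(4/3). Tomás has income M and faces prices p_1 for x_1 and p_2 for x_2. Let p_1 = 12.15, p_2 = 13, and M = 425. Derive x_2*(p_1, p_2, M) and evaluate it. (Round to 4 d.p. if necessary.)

x_2* = 1.5871

With the ratio pinned down, the budget gives x_1* = M/(p_1 + p_2·(x_2/x_1)) and x_2* = (x_2/x_1)·x_1*.
Numerically x_2/x_1 = 0.047688, so x_1* = 425/(12.15 + 13·0.047688) = 33.2813 and x_2* = 0.047688·33.2813 = 1.5871.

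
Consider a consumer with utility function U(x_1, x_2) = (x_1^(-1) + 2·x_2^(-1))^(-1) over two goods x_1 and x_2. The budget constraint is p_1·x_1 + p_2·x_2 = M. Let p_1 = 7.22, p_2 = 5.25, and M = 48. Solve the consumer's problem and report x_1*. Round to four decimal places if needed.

MRS = MU_x_1/MU_x_2 = (1/2)·(x_2/x_1)^(2). Set equal to p_1/p_2.
Solve for the ratio: x_2/x_1 = [2·p_1/p_2]^(0.5).
Substitute x_2 = (x_2/x_1)·x_1 into the budget: x_1* = M/(p_1 + p_2·(x_2/x_1)).
Numerically x_2/x_1 = 1.658456, so x_1* = 48/(7.22 + 5.25·1.658456) = 3.0138.

x_1* = 3.0138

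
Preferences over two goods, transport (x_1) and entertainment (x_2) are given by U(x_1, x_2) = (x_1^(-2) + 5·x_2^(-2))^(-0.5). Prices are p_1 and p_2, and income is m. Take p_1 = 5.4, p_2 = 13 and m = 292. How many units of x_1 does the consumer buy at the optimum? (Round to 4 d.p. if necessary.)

x_1* = 13.281

Substitute x_2 = (x_2/x_1)·x_1 into the budget: x_1* = m/(p_1 + p_2·(x_2/x_1)).
Numerically x_2/x_1 = 1.275871, so x_1* = 292/(5.4 + 13·1.275871) = 13.281.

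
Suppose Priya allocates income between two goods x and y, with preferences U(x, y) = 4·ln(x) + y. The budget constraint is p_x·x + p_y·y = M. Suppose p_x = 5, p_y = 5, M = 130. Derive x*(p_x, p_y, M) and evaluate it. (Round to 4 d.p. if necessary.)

x* = 4

Set MRS = p_x/p_y: (4/x)/1 = p_x/p_y.
So x*(p_x,p_y) = 4·p_y/p_x, independent of income; and y* = (M − 4·p_y)/p_y.
At the given prices: x* = 4·5/5 = 4.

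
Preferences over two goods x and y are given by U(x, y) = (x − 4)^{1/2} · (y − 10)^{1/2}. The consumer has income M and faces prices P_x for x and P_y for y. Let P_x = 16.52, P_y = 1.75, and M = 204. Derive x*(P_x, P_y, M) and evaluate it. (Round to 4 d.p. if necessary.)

Let x' = x−4, y' = y−10. MRS = y'/x' = P_x/P_y.
After buying the subsistence bundle (4, 10), a share 0.5 of the remaining income goes to x: x* = 4 + 0.5·(M − 4P_x − 10P_y)/P_x.
Discretionary income = 204 − 4·16.52 − 10·1.75 = 120.42; x* = 4 + 0.5·120.42/16.52 = 7.6447.

x* = 7.6447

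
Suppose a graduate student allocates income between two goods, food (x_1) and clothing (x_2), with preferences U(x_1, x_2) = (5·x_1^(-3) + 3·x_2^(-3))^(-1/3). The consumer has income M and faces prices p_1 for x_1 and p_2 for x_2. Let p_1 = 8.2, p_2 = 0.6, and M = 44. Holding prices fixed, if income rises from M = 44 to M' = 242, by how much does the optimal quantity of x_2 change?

Δx_2* = 36.3587

With the ratio pinned down, the budget gives x_1* = M/(p_1 + p_2·(x_2/x_1)) and x_2* = (x_2/x_1)·x_1*.
Numerically x_2/x_1 = 1.692207, so x_1* = 44/(8.2 + 0.6·1.692207) = 4.7747 and x_2* = 1.692207·4.7747 = 8.0797.
At M' = 242: x_2* = 44.4384. Change: 44.4384 − 8.0797 = 36.3587.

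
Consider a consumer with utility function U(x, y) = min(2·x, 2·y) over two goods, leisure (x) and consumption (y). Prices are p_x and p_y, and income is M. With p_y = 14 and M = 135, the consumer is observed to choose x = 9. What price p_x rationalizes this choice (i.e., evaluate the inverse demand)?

p_x = 1

Leontief preferences: the optimum is at the kink where x/2 = y/2, i.e. y = x.
Budget: p_x·x + p_y·x = M, so (2·p_x + 2·p_y)·x = 2·M.
Demand: x*(p_x,p_y,M) = 2·M/(2·p_x + 2·p_y), y* = 2·M/(2·p_x + 2·p_y).
Set x* = 9 in the demand function and solve for p_x: p_x = 1.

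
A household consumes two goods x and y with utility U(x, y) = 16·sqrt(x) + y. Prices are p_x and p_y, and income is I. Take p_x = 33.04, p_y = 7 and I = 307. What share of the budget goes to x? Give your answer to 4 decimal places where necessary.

Utility is quasi-linear in y; the FOC for x is 8/√x = p_x/p_y.
Thus x* = (8·p_y/p_x)² — independent of I — with the rest of income spent on y.
Plugging in: x* = (8·7/33.04)² = 2.8727, y* = 30.2978.
Expenditure on x: 33.04·2.8727 = 94.9153; share = 0.3092.

share on x = 0.3092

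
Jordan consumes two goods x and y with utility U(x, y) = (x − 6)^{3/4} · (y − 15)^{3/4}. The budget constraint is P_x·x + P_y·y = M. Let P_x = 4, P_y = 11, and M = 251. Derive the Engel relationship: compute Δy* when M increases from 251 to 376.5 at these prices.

Δy* = 5.7045

This is Cobb-Douglas in (x−6, y−15): tangency gives 0.75·P_y·(y−15) = 0.75·P_x·(x−6).
Substituting into the budget: x* = 6 + 0.5·(M − 6·P_x − 15·P_y)/P_x, and y* = 15 + 0.5·(…)/P_y.
Discretionary income = 251 − 6·4 − 15·11 = 62; y* = 15 + 0.5·62/11 = 17.8182.
At M' = 376.5: y* = 23.5227. Change: 23.5227 − 17.8182 = 5.7045.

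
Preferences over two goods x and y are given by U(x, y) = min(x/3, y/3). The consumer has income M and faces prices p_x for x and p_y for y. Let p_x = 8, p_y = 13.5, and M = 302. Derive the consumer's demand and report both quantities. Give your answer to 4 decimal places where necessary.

Leontief preferences: the optimum is at the kink where x/3 = y/3, i.e. y = x.
Budget: p_x·x + p_y·x = M, so (3·p_x + 3·p_y)·x = 3·M.
Demand: x*(p_x,p_y,M) = 3·M/(3·p_x + 3·p_y), y* = 3·M/(3·p_x + 3·p_y).
Here 3·8 + 3·13.5 = 64.5, giving x* = 14.0465 and y* = 14.0465.

x* = 14.0465, y* = 14.0465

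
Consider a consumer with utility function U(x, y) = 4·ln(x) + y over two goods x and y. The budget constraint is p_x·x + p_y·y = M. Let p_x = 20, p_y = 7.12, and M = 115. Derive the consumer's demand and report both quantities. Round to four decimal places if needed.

x* = 1.424, y* = 12.1517

At the given prices: x* = 4·7.12/20 = 1.424, and y* = 12.1517.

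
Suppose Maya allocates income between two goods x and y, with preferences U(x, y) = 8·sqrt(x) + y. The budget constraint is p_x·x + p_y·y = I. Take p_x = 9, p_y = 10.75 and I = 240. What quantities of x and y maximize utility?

x* = 22.8272, y* = 3.2145

Set MRS = p_x/p_y: 4·x^(−1/2) = p_x/p_y.
Solve: √x = 4·p_y/p_x, so x*(p_x,p_y) = (4·p_y/p_x)², and y* = (I − p_x·x*)/p_y.
Plugging in: x* = (4·10.75/9)² = 22.8272, y* = 3.2145.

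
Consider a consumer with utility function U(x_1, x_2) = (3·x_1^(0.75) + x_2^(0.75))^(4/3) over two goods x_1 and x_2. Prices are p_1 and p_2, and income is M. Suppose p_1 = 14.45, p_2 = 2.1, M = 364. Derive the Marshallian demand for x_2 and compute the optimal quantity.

From the CES first-order condition, 3·(x_2/x_1)^(0.25) = p_1/p_2.
Hence x_2/x_1 = ((1/3)·p_1/p_2)^(1/(0.25)), i.e. raised to the 4 power.
Substitute x_2 = (x_2/x_1)·x_1 into the budget: x_1* = M/(p_1 + p_2·(x_2/x_1)).
Numerically x_2/x_1 = 27.676374, so x_1* = 364/(14.45 + 2.1·27.676374) = 5.0158 and x_2* = 27.676374·5.0158 = 138.8197.

x_2* = 138.8197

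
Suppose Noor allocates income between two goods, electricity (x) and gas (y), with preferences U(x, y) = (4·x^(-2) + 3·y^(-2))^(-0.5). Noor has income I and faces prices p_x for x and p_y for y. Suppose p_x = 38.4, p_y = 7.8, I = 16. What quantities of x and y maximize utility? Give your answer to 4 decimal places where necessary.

x* = 0.3171, y* = 0.4901

MU_x ∝ 4·x^(-3), MU_y ∝ 3·y^(-3), so MRS = (4/3)·(y/x)^(3) = p_x/p_y.
Hence y/x = ((3/4)·p_x/p_y)^(1/(3)), i.e. raised to the 1/3 power.
With the ratio pinned down, the budget gives x* = I/(p_x + p_y·(y/x)) and y* = (y/x)·x*.
Numerically y/x = 1.545608, so x* = 16/(38.4 + 7.8·1.545608) = 0.3171 and y* = 1.545608·0.3171 = 0.4901.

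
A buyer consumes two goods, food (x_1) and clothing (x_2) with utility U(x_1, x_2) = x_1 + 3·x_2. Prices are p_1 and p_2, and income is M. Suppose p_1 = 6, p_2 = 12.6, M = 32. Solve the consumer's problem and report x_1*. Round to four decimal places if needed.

Linear utility — the consumer picks whichever good has higher MU/price: 1/6 = 0.1667 vs 3/12.6 = 0.2381.
x_2 gives more utility per dollar, so spend all income on x_2: x_2* = M/p_2, x_1* = 0.
Numerically: x_1* = 0, x_2* = 2.5397.

x_1* = 0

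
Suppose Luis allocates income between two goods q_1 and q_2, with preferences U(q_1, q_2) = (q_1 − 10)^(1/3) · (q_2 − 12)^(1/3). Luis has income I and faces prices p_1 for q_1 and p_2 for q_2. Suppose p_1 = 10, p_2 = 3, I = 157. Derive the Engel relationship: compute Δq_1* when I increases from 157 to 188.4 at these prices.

Δq_1* = 1.57

Let q_1' = q_1−10, q_2' = q_2−12. MRS = q_2'/q_1' = p_1/p_2.
Substituting into the budget: q_1* = 10 + 0.5·(I − 10·p_1 − 12·p_2)/p_1, and q_2* = 12 + 0.5·(…)/p_2.
Discretionary income = 157 − 10·10 − 12·3 = 21; q_1* = 10 + 0.5·21/10 = 11.05.
At I' = 188.4: q_1* = 12.62. Change: 12.62 − 11.05 = 1.57.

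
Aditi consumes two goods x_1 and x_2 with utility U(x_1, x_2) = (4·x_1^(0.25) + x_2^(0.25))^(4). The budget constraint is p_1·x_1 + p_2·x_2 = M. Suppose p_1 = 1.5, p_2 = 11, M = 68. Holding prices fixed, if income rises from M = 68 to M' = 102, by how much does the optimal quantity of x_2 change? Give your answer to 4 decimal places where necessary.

MRS = MU_x_1/MU_x_2 = 4·(x_2/x_1)^(0.75). Set equal to p_1/p_2.
Hence x_2/x_1 = ((1/4)·p_1/p_2)^(1/(0.75)), i.e. raised to the 4/3 power.
Substitute x_2 = (x_2/x_1)·x_1 into the budget: x_1* = M/(p_1 + p_2·(x_2/x_1)).
Numerically x_2/x_1 = 0.011054, so x_1* = 68/(1.5 + 11·0.011054) = 41.9341 and x_2* = 0.011054·41.9341 = 0.4635.
At M' = 102: x_2* = 0.6953. Change: 0.6953 − 0.4635 = 0.2318.

Δx_2* = 0.2318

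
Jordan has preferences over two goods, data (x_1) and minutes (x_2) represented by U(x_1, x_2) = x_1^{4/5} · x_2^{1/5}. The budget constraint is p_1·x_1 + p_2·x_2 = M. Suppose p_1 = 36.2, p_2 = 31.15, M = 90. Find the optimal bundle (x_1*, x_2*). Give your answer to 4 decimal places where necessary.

x_1* = 1.989, x_2* = 0.5778

Tangency: MRS = 4·x_2/x_1 = p_1/p_2.
So 0.8·p_2·x_2 = 0.2·p_1·x_1; combined with the budget, a share 0.8 of income goes to x_1.
Demand: x_1*(p_1,p_2,M) = 0.8·M/p_1 and x_2* = 0.2·M/p_2.
At p_1=36.2, p_2=31.15, M=90: x_1* = 0.8·90/36.2 = 1.989, x_2* = 0.5778.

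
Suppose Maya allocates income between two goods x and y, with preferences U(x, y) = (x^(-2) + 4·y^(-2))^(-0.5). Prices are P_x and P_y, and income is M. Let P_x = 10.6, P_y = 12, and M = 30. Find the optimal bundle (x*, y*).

From the CES first-order condition, (1/4)·(y/x)^(3) = P_x/P_y.
Solve for the ratio: y/x = [4·P_x/P_y]^(1/3).
Substitute y = (y/x)·x into the budget: x* = M/(P_x + P_y·(y/x)).
Numerically y/x = 1.523099, so x* = 30/(10.6 + 12·1.523099) = 1.0389 and y* = 1.523099·1.0389 = 1.5823.

x* = 1.0389, y* = 1.5823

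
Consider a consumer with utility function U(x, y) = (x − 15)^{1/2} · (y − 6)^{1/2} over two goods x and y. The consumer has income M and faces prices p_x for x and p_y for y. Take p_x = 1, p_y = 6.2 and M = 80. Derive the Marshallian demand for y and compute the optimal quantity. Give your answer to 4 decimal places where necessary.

y* = 8.2419

Discretionary income = 80 − 15·1 − 6·6.2 = 27.8; y* = 6 + 0.5·27.8/6.2 = 8.2419.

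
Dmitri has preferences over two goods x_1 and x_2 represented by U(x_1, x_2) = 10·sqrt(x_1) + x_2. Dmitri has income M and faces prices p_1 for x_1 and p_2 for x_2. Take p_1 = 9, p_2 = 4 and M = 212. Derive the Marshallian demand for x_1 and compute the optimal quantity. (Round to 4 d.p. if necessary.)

Utility is quasi-linear in x_2; the FOC for x_1 is 5/√x_1 = p_1/p_2.
Thus x_1* = (5·p_2/p_1)² — independent of M — with the rest of income spent on x_2.
Plugging in: x_1* = (5·4/9)² = 4.9383.

x_1* = 4.9383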